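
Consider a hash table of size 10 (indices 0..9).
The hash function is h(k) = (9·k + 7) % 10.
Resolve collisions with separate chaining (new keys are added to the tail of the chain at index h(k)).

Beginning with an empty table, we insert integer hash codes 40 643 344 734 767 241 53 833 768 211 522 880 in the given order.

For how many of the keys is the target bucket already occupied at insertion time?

5

40 → bucket 7
643 → bucket 4
344 → bucket 3
734 → bucket 3 (collision)
767 → bucket 0
241 → bucket 6
53 → bucket 4 (collision)
833 → bucket 4 (collision)
768 → bucket 9
211 → bucket 6 (collision)
522 → bucket 5
880 → bucket 7 (collision)
Final buckets:
0: 767
1: -
2: -
3: 344 -> 734
4: 643 -> 53 -> 833
5: 522
6: 241 -> 211
7: 40 -> 880
8: -
9: 768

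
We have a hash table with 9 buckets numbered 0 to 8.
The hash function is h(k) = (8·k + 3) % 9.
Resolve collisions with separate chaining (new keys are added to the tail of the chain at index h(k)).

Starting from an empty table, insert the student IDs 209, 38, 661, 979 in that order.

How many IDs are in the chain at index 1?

2

Insert 209: h=1, bucket 1 empty → new chain.
Insert 38: h=1, bucket 1 nonempty → append to chain.
Insert 661: h=8, bucket 8 empty → new chain.
Insert 979: h=5, bucket 5 empty → new chain.
Final buckets:
0: —
1: 209 -> 38
2: —
3: —
4: —
5: 979
6: —
7: —
8: 661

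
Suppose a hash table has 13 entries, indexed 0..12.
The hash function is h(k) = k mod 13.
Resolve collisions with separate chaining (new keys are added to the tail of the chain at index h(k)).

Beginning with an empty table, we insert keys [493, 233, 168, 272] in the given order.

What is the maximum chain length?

4

493 → bucket 12
233 → bucket 12 (collision)
168 → bucket 12 (collision)
272 → bucket 12 (collision)
Final buckets:
0: ∅
1: ∅
2: ∅
3: ∅
4: ∅
5: ∅
6: ∅
7: ∅
8: ∅
9: ∅
10: ∅
11: ∅
12: 493 -> 233 -> 168 -> 272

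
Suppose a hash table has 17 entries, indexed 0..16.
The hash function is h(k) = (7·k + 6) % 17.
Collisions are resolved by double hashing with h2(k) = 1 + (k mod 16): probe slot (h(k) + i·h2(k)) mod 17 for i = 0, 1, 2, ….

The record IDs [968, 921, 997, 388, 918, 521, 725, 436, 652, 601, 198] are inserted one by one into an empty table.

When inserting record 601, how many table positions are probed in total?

968 hashes to 16; slot 16 is free -> place at 16.
921 hashes to 10; slot 10 is free -> place at 10.
997 hashes to 15; slot 15 is free -> place at 15.
388 hashes to 2; slot 2 is free -> place at 2.
918 hashes to 6; slot 6 is free -> place at 6.
521 hashes to 15, h2=10; 15 taken -> place at 8.
725 hashes to 15, h2=6; 15 taken -> place at 4.
436 hashes to 15, h2=5; 15 taken -> place at 3.
652 hashes to 14; slot 14 is free -> place at 14.
601 hashes to 14, h2=10; 14 taken -> place at 7.
198 hashes to 15, h2=7; 15 taken -> place at 5.
Table: [_, _, 388, 436, 725, 198, 918, 601, 521, _, 921, _, _, _, 652, 997, 968]

2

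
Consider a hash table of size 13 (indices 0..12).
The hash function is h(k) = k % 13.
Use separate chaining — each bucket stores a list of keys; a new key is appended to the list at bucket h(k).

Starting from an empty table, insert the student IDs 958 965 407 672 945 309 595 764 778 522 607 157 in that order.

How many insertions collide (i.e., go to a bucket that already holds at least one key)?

Insert 958: h=9, bucket 9 empty → new chain.
Insert 965: h=3, bucket 3 empty → new chain.
Insert 407: h=4, bucket 4 empty → new chain.
Insert 672: h=9, bucket 9 nonempty → append to chain.
Insert 945: h=9, bucket 9 nonempty → append to chain.
Insert 309: h=10, bucket 10 empty → new chain.
Insert 595: h=10, bucket 10 nonempty → append to chain.
Insert 764: h=10, bucket 10 nonempty → append to chain.
Insert 778: h=11, bucket 11 empty → new chain.
Insert 522: h=2, bucket 2 empty → new chain.
Insert 607: h=9, bucket 9 nonempty → append to chain.
Insert 157: h=1, bucket 1 empty → new chain.
Final buckets:
0: ∅
1: 157
2: 522
3: 965
4: 407
5: ∅
6: ∅
7: ∅
8: ∅
9: 958 -> 672 -> 945 -> 607
10: 309 -> 595 -> 764
11: 778
12: ∅

5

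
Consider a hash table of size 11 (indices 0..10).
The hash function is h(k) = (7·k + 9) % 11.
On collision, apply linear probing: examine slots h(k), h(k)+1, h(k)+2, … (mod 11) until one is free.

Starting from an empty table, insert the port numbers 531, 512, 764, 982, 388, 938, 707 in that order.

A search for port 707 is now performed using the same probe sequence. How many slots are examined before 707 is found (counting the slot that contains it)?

Insert 531: h=8, slot 8 empty -> index 8.
Insert 512: h=7, slot 7 empty -> index 7.
Insert 764: h=0, slot 0 empty -> index 0.
Insert 982: h=8, slot 8 occupied -> index 9.
Insert 388: h=8, slots 8,9 occupied -> index 10.
Insert 938: h=8, slots 8,9,10,0 occupied -> index 1.
Insert 707: h=8, slots 8,9,10,0,1 occupied -> index 2.
Table: [764, 938, 707, ∅, ∅, ∅, ∅, 512, 531, 982, 388]
Lookup 707: h=8, probe 8,9,10,0,1,2 → found at 2.

6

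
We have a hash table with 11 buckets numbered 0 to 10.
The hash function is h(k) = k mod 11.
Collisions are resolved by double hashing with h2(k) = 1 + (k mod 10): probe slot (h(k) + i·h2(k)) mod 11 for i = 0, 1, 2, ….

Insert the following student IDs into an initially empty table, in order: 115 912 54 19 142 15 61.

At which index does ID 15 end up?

0

115 hashes to 5; slot 5 is free => place at 5.
912 hashes to 10; slot 10 is free => place at 10.
54 hashes to 10, h2=5; 10 taken => place at 4.
19 hashes to 8; slot 8 is free => place at 8.
142 hashes to 10, h2=3; 10 taken => place at 2.
15 hashes to 4, h2=6; 4,10,5 taken => place at 0.
61 hashes to 6; slot 6 is free => place at 6.
Table: [15, ∅, 142, ∅, 54, 115, 61, ∅, 19, ∅, 912]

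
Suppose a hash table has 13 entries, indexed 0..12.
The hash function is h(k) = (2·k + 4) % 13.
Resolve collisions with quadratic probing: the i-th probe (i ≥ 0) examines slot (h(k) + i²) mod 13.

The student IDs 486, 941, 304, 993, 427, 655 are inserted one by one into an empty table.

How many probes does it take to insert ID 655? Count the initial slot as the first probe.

5

486 hashes to 1; slot 1 is free -> place at 1.
941 hashes to 1; 1 taken -> place at 2.
304 hashes to 1; 1,2 taken -> place at 5.
993 hashes to 1; 1,2,5 taken -> place at 10.
427 hashes to 0; slot 0 is free -> place at 0.
655 hashes to 1; 1,2,5,10 taken -> place at 4.
Table: [427, 486, 941, _, 655, 304, _, _, _, _, 993, _, _]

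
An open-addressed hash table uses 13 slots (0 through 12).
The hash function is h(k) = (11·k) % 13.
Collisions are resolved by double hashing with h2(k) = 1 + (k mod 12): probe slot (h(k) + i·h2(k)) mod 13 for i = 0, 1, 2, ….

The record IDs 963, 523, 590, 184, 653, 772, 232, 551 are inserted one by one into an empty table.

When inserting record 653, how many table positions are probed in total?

Insert 963: h=11, slot 11 empty → index 11.
Insert 523: h=7, slot 7 empty → index 7.
Insert 590: h=3, slot 3 empty → index 3.
Insert 184: h=9, slot 9 empty → index 9.
Insert 653: h=7, h2=6, slot 7 occupied → index 0.
Insert 772: h=3, h2=5, slot 3 occupied → index 8.
Insert 232: h=4, slot 4 empty → index 4.
Insert 551: h=3, h2=12, slot 3 occupied → index 2.
Table: [653, —, 551, 590, 232, —, —, 523, 772, 184, —, 963, —]

2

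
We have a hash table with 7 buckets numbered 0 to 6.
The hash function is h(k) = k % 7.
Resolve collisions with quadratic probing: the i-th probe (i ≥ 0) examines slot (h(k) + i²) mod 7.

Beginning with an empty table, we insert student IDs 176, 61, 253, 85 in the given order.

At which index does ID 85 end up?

3

176 hashes to 1; slot 1 is free => place at 1.
61 hashes to 5; slot 5 is free => place at 5.
253 hashes to 1; 1 taken => place at 2.
85 hashes to 1; 1,2,5 taken => place at 3.
Table: [—, 176, 253, 85, —, 61, —]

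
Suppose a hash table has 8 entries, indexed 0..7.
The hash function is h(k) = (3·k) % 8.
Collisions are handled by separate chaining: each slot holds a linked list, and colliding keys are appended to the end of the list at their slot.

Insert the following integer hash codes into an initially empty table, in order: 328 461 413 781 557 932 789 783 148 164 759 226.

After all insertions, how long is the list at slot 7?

5

Insert 328: h=0, bucket 0 empty -> new chain.
Insert 461: h=7, bucket 7 empty -> new chain.
Insert 413: h=7, bucket 7 nonempty -> append to chain.
Insert 781: h=7, bucket 7 nonempty -> append to chain.
Insert 557: h=7, bucket 7 nonempty -> append to chain.
Insert 932: h=4, bucket 4 empty -> new chain.
Insert 789: h=7, bucket 7 nonempty -> append to chain.
Insert 783: h=5, bucket 5 empty -> new chain.
Insert 148: h=4, bucket 4 nonempty -> append to chain.
Insert 164: h=4, bucket 4 nonempty -> append to chain.
Insert 759: h=5, bucket 5 nonempty -> append to chain.
Insert 226: h=6, bucket 6 empty -> new chain.
Final buckets:
0: 328
1: —
2: —
3: —
4: 932 -> 148 -> 164
5: 783 -> 759
6: 226
7: 461 -> 413 -> 781 -> 557 -> 789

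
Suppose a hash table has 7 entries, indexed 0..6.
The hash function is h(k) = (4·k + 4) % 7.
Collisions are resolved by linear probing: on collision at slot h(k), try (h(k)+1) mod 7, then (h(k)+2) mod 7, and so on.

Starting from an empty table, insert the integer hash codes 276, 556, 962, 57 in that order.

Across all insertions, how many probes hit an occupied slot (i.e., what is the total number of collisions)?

3

276: h=2 -> slot 2
556: h=2, probe 2,3 -> slot 3
962: h=2, probe 2,3,4 -> slot 4
57: h=1 -> slot 1
Table: [—, 57, 276, 556, 962, —, —]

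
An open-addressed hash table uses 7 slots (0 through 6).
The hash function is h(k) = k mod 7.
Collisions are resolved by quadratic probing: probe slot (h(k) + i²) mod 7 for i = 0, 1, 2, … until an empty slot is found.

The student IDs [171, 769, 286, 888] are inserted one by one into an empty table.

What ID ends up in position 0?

171: h=3 -> slot 3
769: h=6 -> slot 6
286: h=6, probe 6,0 -> slot 0
888: h=6, probe 6,0,3,1 -> slot 1
Table: [286, 888, -, 171, -, -, 769]

286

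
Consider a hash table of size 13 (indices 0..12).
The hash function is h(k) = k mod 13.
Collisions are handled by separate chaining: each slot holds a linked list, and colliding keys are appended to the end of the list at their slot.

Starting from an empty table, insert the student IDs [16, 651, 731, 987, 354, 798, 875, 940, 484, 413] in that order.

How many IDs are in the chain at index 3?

4

16 → bucket 3
651 → bucket 1
731 → bucket 3 (collision)
987 → bucket 12
354 → bucket 3 (collision)
798 → bucket 5
875 → bucket 4
940 → bucket 4 (collision)
484 → bucket 3 (collision)
413 → bucket 10
Final buckets:
0: .
1: 651
2: .
3: 16 -> 731 -> 354 -> 484
4: 875 -> 940
5: 798
6: .
7: .
8: .
9: .
10: 413
11: .
12: 987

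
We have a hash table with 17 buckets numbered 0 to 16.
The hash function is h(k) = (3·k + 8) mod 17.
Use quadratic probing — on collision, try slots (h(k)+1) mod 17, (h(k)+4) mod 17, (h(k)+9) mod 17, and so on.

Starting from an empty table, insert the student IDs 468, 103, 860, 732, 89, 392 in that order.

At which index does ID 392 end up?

468 hashes to 1; slot 1 is free -> place at 1.
103 hashes to 11; slot 11 is free -> place at 11.
860 hashes to 4; slot 4 is free -> place at 4.
732 hashes to 11; 11 taken -> place at 12.
89 hashes to 3; slot 3 is free -> place at 3.
392 hashes to 11; 11,12 taken -> place at 15.
Table: [∅, 468, ∅, 89, 860, ∅, ∅, ∅, ∅, ∅, ∅, 103, 732, ∅, ∅, 392, ∅]

15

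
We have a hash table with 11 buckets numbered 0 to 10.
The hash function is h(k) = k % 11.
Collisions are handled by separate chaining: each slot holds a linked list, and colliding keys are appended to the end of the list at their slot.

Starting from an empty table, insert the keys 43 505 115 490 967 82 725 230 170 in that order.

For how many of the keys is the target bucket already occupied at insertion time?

6

Insert 43: h=10, bucket 10 empty -> new chain.
Insert 505: h=10, bucket 10 nonempty -> append to chain.
Insert 115: h=5, bucket 5 empty -> new chain.
Insert 490: h=6, bucket 6 empty -> new chain.
Insert 967: h=10, bucket 10 nonempty -> append to chain.
Insert 82: h=5, bucket 5 nonempty -> append to chain.
Insert 725: h=10, bucket 10 nonempty -> append to chain.
Insert 230: h=10, bucket 10 nonempty -> append to chain.
Insert 170: h=5, bucket 5 nonempty -> append to chain.
Final buckets:
0: .
1: .
2: .
3: .
4: .
5: 115 -> 82 -> 170
6: 490
7: .
8: .
9: .
10: 43 -> 505 -> 967 -> 725 -> 230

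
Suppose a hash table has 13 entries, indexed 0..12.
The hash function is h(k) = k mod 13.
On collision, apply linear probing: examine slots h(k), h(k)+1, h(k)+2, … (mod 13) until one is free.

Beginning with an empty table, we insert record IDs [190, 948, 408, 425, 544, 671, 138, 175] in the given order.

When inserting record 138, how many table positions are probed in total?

190 hashes to 8; slot 8 is free => place at 8.
948 hashes to 12; slot 12 is free => place at 12.
408 hashes to 5; slot 5 is free => place at 5.
425 hashes to 9; slot 9 is free => place at 9.
544 hashes to 11; slot 11 is free => place at 11.
671 hashes to 8; 8,9 taken => place at 10.
138 hashes to 8; 8,9,10,11,12 taken => place at 0.
175 hashes to 6; slot 6 is free => place at 6.
Table: [138, -, -, -, -, 408, 175, -, 190, 425, 671, 544, 948]

6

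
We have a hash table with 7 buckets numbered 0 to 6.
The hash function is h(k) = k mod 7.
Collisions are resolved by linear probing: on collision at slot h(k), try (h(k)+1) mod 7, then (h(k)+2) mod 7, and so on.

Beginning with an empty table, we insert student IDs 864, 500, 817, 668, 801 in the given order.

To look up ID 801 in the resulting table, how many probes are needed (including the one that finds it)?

5

864 hashes to 3; slot 3 is free => place at 3.
500 hashes to 3; 3 taken => place at 4.
817 hashes to 5; slot 5 is free => place at 5.
668 hashes to 3; 3,4,5 taken => place at 6.
801 hashes to 3; 3,4,5,6 taken => place at 0.
Table: [801, -, -, 864, 500, 817, 668]
Lookup 801: h=3, probe 3,4,5,6,0 → found at 0.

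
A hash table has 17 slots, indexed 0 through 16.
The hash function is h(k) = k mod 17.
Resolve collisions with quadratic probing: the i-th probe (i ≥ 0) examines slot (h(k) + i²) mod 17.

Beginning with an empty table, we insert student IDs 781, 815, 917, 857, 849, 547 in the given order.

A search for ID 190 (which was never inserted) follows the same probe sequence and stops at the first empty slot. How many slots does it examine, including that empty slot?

781: h=16 → slot 16
815: h=16, probe 16,0 → slot 0
917: h=16, probe 16,0,3 → slot 3
857: h=7 → slot 7
849: h=16, probe 16,0,3,8 → slot 8
547: h=3, probe 3,4 → slot 4
Table: [815, ∅, ∅, 917, 547, ∅, ∅, 857, 849, ∅, ∅, ∅, ∅, ∅, ∅, ∅, 781]
Lookup 190: h=3, probe 3,4,7,12 → slot 12 empty, not found.

4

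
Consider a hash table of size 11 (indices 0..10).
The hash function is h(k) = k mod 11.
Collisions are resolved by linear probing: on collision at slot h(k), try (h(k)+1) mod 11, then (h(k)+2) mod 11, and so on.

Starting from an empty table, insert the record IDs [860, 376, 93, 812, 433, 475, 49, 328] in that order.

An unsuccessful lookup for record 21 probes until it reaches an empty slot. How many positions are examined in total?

2

860 hashes to 2; slot 2 is free -> place at 2.
376 hashes to 2; 2 taken -> place at 3.
93 hashes to 5; slot 5 is free -> place at 5.
812 hashes to 9; slot 9 is free -> place at 9.
433 hashes to 4; slot 4 is free -> place at 4.
475 hashes to 2; 2,3,4,5 taken -> place at 6.
49 hashes to 5; 5,6 taken -> place at 7.
328 hashes to 9; 9 taken -> place at 10.
Table: [_, _, 860, 376, 433, 93, 475, 49, _, 812, 328]
Lookup 21: h=10, probe 10,0 → slot 0 empty, not found.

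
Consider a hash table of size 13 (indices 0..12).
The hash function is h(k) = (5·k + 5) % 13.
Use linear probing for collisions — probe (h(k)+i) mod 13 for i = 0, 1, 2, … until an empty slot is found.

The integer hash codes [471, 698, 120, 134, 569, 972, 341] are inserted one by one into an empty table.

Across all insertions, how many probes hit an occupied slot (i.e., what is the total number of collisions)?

4

Insert 471: h=7, slot 7 empty → index 7.
Insert 698: h=11, slot 11 empty → index 11.
Insert 120: h=7, slot 7 occupied → index 8.
Insert 134: h=12, slot 12 empty → index 12.
Insert 569: h=3, slot 3 empty → index 3.
Insert 972: h=3, slot 3 occupied → index 4.
Insert 341: h=7, slots 7,8 occupied → index 9.
Table: [_, _, _, 569, 972, _, _, 471, 120, 341, _, 698, 134]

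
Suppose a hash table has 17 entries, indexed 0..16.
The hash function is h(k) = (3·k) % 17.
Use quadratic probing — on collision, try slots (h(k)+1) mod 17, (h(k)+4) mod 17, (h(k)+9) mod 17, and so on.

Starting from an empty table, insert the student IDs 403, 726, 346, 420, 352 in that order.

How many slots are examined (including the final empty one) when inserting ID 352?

4

Insert 403: h=2, slot 2 empty => index 2.
Insert 726: h=2, slot 2 occupied => index 3.
Insert 346: h=1, slot 1 empty => index 1.
Insert 420: h=2, slots 2,3 occupied => index 6.
Insert 352: h=2, slots 2,3,6 occupied => index 11.
Table: [—, 346, 403, 726, —, —, 420, —, —, —, —, 352, —, —, —, —, —]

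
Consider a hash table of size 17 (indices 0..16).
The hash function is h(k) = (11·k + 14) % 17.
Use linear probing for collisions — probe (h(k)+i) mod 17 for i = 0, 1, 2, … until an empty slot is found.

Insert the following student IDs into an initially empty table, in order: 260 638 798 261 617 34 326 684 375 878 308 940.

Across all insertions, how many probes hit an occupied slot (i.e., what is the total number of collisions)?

260 hashes to 1; slot 1 is free -> place at 1.
638 hashes to 11; slot 11 is free -> place at 11.
798 hashes to 3; slot 3 is free -> place at 3.
261 hashes to 12; slot 12 is free -> place at 12.
617 hashes to 1; 1 taken -> place at 2.
34 hashes to 14; slot 14 is free -> place at 14.
326 hashes to 13; slot 13 is free -> place at 13.
684 hashes to 7; slot 7 is free -> place at 7.
375 hashes to 8; slot 8 is free -> place at 8.
878 hashes to 16; slot 16 is free -> place at 16.
308 hashes to 2; 2,3 taken -> place at 4.
940 hashes to 1; 1,2,3,4 taken -> place at 5.
Table: [-, 260, 617, 798, 308, 940, -, 684, 375, -, -, 638, 261, 326, 34, -, 878]

7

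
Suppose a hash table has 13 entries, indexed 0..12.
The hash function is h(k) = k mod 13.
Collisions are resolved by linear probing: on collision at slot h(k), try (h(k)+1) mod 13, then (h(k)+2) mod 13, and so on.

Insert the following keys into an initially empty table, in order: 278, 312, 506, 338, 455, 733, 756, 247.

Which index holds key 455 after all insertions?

2

278: h=5 → slot 5
312: h=0 → slot 0
506: h=12 → slot 12
338: h=0, probe 0,1 → slot 1
455: h=0, probe 0,1,2 → slot 2
733: h=5, probe 5,6 → slot 6
756: h=2, probe 2,3 → slot 3
247: h=0, probe 0,1,2,3,4 → slot 4
Table: [312, 338, 455, 756, 247, 278, 733, _, _, _, _, _, 506]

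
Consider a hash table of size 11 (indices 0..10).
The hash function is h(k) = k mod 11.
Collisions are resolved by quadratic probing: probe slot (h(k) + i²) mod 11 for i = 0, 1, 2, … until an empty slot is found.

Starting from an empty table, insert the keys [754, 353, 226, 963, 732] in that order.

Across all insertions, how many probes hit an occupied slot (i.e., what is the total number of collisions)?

754 hashes to 6; slot 6 is free => place at 6.
353 hashes to 1; slot 1 is free => place at 1.
226 hashes to 6; 6 taken => place at 7.
963 hashes to 6; 6,7 taken => place at 10.
732 hashes to 6; 6,7,10 taken => place at 4.
Table: [∅, 353, ∅, ∅, 732, ∅, 754, 226, ∅, ∅, 963]

6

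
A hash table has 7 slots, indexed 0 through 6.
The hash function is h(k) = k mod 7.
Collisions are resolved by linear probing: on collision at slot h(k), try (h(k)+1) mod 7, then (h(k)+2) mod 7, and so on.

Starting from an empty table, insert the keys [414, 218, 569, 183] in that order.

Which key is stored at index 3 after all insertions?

569

414: h=1 → slot 1
218: h=1, probe 1,2 → slot 2
569: h=2, probe 2,3 → slot 3
183: h=1, probe 1,2,3,4 → slot 4
Table: [., 414, 218, 569, 183, ., .]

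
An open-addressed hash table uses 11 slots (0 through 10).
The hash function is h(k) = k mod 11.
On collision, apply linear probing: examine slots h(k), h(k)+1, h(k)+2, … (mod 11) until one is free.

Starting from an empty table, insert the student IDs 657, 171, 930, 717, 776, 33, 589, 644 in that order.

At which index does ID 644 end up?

1

Insert 657: h=8, slot 8 empty => index 8.
Insert 171: h=6, slot 6 empty => index 6.
Insert 930: h=6, slot 6 occupied => index 7.
Insert 717: h=2, slot 2 empty => index 2.
Insert 776: h=6, slots 6,7,8 occupied => index 9.
Insert 33: h=0, slot 0 empty => index 0.
Insert 589: h=6, slots 6,7,8,9 occupied => index 10.
Insert 644: h=6, slots 6,7,8,9,10,0 occupied => index 1.
Table: [33, 644, 717, ., ., ., 171, 930, 657, 776, 589]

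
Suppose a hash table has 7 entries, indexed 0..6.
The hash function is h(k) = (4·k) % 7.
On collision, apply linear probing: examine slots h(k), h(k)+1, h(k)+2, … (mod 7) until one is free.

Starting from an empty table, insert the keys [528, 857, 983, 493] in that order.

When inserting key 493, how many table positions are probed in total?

528 hashes to 5; slot 5 is free -> place at 5.
857 hashes to 5; 5 taken -> place at 6.
983 hashes to 5; 5,6 taken -> place at 0.
493 hashes to 5; 5,6,0 taken -> place at 1.
Table: [983, 493, ∅, ∅, ∅, 528, 857]

4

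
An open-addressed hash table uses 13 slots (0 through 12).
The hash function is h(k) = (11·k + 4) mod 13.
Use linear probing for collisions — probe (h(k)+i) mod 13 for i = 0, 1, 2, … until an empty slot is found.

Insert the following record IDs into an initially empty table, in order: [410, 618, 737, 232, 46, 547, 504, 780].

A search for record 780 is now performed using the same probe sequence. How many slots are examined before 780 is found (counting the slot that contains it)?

3

410 hashes to 3; slot 3 is free -> place at 3.
618 hashes to 3; 3 taken -> place at 4.
737 hashes to 12; slot 12 is free -> place at 12.
232 hashes to 8; slot 8 is free -> place at 8.
46 hashes to 3; 3,4 taken -> place at 5.
547 hashes to 2; slot 2 is free -> place at 2.
504 hashes to 10; slot 10 is free -> place at 10.
780 hashes to 4; 4,5 taken -> place at 6.
Table: [_, _, 547, 410, 618, 46, 780, _, 232, _, 504, _, 737]
Lookup 780: h=4, probe 4,5,6 → found at 6.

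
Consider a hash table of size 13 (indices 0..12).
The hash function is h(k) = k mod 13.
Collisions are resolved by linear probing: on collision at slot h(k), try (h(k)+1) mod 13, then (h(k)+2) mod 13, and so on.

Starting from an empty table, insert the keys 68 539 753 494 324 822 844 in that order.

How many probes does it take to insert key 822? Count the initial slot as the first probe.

Insert 68: h=3, slot 3 empty => index 3.
Insert 539: h=6, slot 6 empty => index 6.
Insert 753: h=12, slot 12 empty => index 12.
Insert 494: h=0, slot 0 empty => index 0.
Insert 324: h=12, slots 12,0 occupied => index 1.
Insert 822: h=3, slot 3 occupied => index 4.
Insert 844: h=12, slots 12,0,1 occupied => index 2.
Table: [494, 324, 844, 68, 822, —, 539, —, —, —, —, —, 753]

2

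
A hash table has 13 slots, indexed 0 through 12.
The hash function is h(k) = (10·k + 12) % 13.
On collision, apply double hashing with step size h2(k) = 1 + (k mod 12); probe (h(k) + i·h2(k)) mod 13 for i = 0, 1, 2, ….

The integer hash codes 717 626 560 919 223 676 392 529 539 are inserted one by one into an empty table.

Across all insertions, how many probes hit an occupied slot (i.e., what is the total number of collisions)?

717: h=6 => slot 6
626: h=6, h2=3, probe 6,9 => slot 9
560: h=9, h2=9, probe 9,5 => slot 5
919: h=11 => slot 11
223: h=6, h2=8, probe 6,1 => slot 1
676: h=12 => slot 12
392: h=6, h2=9, probe 6,2 => slot 2
529: h=11, h2=2, probe 11,0 => slot 0
539: h=7 => slot 7
Table: [529, 223, 392, ∅, ∅, 560, 717, 539, ∅, 626, ∅, 919, 676]

5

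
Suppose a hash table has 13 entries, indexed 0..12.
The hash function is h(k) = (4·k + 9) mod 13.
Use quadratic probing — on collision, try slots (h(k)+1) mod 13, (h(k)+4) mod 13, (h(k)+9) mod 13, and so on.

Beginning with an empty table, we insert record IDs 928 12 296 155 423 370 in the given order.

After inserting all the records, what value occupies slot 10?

296

Insert 928: h=3, slot 3 empty => index 3.
Insert 12: h=5, slot 5 empty => index 5.
Insert 296: h=10, slot 10 empty => index 10.
Insert 155: h=5, slot 5 occupied => index 6.
Insert 423: h=11, slot 11 empty => index 11.
Insert 370: h=7, slot 7 empty => index 7.
Table: [-, -, -, 928, -, 12, 155, 370, -, -, 296, 423, -]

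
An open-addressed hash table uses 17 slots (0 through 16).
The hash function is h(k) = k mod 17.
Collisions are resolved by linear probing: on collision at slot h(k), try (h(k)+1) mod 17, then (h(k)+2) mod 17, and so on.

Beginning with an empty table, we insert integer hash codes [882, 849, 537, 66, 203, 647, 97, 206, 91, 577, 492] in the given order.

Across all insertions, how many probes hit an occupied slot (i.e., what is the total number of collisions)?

17

882 hashes to 15; slot 15 is free => place at 15.
849 hashes to 16; slot 16 is free => place at 16.
537 hashes to 10; slot 10 is free => place at 10.
66 hashes to 15; 15,16 taken => place at 0.
203 hashes to 16; 16,0 taken => place at 1.
647 hashes to 1; 1 taken => place at 2.
97 hashes to 12; slot 12 is free => place at 12.
206 hashes to 2; 2 taken => place at 3.
91 hashes to 6; slot 6 is free => place at 6.
577 hashes to 16; 16,0,1,2,3 taken => place at 4.
492 hashes to 16; 16,0,1,2,3,4 taken => place at 5.
Table: [66, 203, 647, 206, 577, 492, 91, ∅, ∅, ∅, 537, ∅, 97, ∅, ∅, 882, 849]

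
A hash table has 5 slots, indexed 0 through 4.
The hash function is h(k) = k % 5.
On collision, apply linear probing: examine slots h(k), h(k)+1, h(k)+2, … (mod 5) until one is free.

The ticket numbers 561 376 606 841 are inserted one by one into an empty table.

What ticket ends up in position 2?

561: h=1 -> slot 1
376: h=1, probe 1,2 -> slot 2
606: h=1, probe 1,2,3 -> slot 3
841: h=1, probe 1,2,3,4 -> slot 4
Table: [∅, 561, 376, 606, 841]

376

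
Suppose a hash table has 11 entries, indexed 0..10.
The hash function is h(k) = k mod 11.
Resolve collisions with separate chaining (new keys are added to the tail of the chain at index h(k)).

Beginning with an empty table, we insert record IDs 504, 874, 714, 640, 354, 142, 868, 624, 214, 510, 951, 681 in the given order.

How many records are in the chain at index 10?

504 -> bucket 9
874 -> bucket 5
714 -> bucket 10
640 -> bucket 2
354 -> bucket 2 (collision)
142 -> bucket 10 (collision)
868 -> bucket 10 (collision)
624 -> bucket 8
214 -> bucket 5 (collision)
510 -> bucket 4
951 -> bucket 5 (collision)
681 -> bucket 10 (collision)
Final buckets:
0: -
1: -
2: 640 -> 354
3: -
4: 510
5: 874 -> 214 -> 951
6: -
7: -
8: 624
9: 504
10: 714 -> 142 -> 868 -> 681

4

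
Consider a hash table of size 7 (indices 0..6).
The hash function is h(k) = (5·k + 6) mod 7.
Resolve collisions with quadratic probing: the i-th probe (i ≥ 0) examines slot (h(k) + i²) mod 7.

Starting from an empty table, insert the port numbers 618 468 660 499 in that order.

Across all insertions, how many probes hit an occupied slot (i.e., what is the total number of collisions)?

3

Insert 618: h=2, slot 2 empty -> index 2.
Insert 468: h=1, slot 1 empty -> index 1.
Insert 660: h=2, slot 2 occupied -> index 3.
Insert 499: h=2, slots 2,3 occupied -> index 6.
Table: [-, 468, 618, 660, -, -, 499]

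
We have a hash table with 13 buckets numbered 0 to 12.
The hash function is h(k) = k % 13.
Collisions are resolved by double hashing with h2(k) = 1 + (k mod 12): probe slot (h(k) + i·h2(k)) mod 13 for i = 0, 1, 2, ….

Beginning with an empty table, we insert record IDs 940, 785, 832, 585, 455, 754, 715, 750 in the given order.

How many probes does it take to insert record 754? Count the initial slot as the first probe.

940: h=4 -> slot 4
785: h=5 -> slot 5
832: h=0 -> slot 0
585: h=0, h2=10, probe 0,10 -> slot 10
455: h=0, h2=12, probe 0,12 -> slot 12
754: h=0, h2=11, probe 0,11 -> slot 11
715: h=0, h2=8, probe 0,8 -> slot 8
750: h=9 -> slot 9
Table: [832, ., ., ., 940, 785, ., ., 715, 750, 585, 754, 455]

2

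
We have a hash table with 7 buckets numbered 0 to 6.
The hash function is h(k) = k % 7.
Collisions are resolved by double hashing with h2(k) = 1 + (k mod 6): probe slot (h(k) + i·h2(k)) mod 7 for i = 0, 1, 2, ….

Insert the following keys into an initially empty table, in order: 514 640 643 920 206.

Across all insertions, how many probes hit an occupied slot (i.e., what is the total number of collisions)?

6

514 hashes to 3; slot 3 is free => place at 3.
640 hashes to 3, h2=5; 3 taken => place at 1.
643 hashes to 6; slot 6 is free => place at 6.
920 hashes to 3, h2=3; 3,6 taken => place at 2.
206 hashes to 3, h2=3; 3,6,2 taken => place at 5.
Table: [_, 640, 920, 514, _, 206, 643]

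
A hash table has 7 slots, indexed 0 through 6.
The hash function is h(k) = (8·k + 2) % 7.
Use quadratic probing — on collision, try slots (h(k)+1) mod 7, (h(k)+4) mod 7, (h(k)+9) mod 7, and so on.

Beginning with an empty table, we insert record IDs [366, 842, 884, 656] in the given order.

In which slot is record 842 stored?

5

Insert 366: h=4, slot 4 empty => index 4.
Insert 842: h=4, slot 4 occupied => index 5.
Insert 884: h=4, slots 4,5 occupied => index 1.
Insert 656: h=0, slot 0 empty => index 0.
Table: [656, 884, ∅, ∅, 366, 842, ∅]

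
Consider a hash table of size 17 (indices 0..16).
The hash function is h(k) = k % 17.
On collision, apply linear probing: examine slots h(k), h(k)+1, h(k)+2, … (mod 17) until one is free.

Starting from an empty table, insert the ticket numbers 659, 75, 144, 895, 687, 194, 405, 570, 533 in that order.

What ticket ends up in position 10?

Insert 659: h=13, slot 13 empty → index 13.
Insert 75: h=7, slot 7 empty → index 7.
Insert 144: h=8, slot 8 empty → index 8.
Insert 895: h=11, slot 11 empty → index 11.
Insert 687: h=7, slots 7,8 occupied → index 9.
Insert 194: h=7, slots 7,8,9 occupied → index 10.
Insert 405: h=14, slot 14 empty → index 14.
Insert 570: h=9, slots 9,10,11 occupied → index 12.
Insert 533: h=6, slot 6 empty → index 6.
Table: [., ., ., ., ., ., 533, 75, 144, 687, 194, 895, 570, 659, 405, ., .]

194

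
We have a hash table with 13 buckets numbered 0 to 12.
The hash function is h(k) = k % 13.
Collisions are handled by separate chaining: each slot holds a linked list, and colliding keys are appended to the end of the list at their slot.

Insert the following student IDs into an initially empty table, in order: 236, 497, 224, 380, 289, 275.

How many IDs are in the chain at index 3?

4

Insert 236: h=2, bucket 2 empty -> new chain.
Insert 497: h=3, bucket 3 empty -> new chain.
Insert 224: h=3, bucket 3 nonempty -> append to chain.
Insert 380: h=3, bucket 3 nonempty -> append to chain.
Insert 289: h=3, bucket 3 nonempty -> append to chain.
Insert 275: h=2, bucket 2 nonempty -> append to chain.
Final buckets:
0: -
1: -
2: 236 -> 275
3: 497 -> 224 -> 380 -> 289
4: -
5: -
6: -
7: -
8: -
9: -
10: -
11: -
12: -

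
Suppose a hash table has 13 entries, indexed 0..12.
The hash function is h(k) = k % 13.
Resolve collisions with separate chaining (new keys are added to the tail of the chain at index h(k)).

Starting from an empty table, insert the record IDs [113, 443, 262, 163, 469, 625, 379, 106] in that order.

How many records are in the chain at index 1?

Insert 113: h=9, bucket 9 empty -> new chain.
Insert 443: h=1, bucket 1 empty -> new chain.
Insert 262: h=2, bucket 2 empty -> new chain.
Insert 163: h=7, bucket 7 empty -> new chain.
Insert 469: h=1, bucket 1 nonempty -> append to chain.
Insert 625: h=1, bucket 1 nonempty -> append to chain.
Insert 379: h=2, bucket 2 nonempty -> append to chain.
Insert 106: h=2, bucket 2 nonempty -> append to chain.
Final buckets:
0: _
1: 443 -> 469 -> 625
2: 262 -> 379 -> 106
3: _
4: _
5: _
6: _
7: 163
8: _
9: 113
10: _
11: _
12: _

3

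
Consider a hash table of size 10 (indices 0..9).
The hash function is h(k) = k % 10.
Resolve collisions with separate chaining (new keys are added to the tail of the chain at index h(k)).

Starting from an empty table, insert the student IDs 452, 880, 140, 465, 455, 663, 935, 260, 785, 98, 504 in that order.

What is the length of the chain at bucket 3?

Insert 452: h=2, bucket 2 empty → new chain.
Insert 880: h=0, bucket 0 empty → new chain.
Insert 140: h=0, bucket 0 nonempty → append to chain.
Insert 465: h=5, bucket 5 empty → new chain.
Insert 455: h=5, bucket 5 nonempty → append to chain.
Insert 663: h=3, bucket 3 empty → new chain.
Insert 935: h=5, bucket 5 nonempty → append to chain.
Insert 260: h=0, bucket 0 nonempty → append to chain.
Insert 785: h=5, bucket 5 nonempty → append to chain.
Insert 98: h=8, bucket 8 empty → new chain.
Insert 504: h=4, bucket 4 empty → new chain.
Final buckets:
0: 880 -> 140 -> 260
1: _
2: 452
3: 663
4: 504
5: 465 -> 455 -> 935 -> 785
6: _
7: _
8: 98
9: _

1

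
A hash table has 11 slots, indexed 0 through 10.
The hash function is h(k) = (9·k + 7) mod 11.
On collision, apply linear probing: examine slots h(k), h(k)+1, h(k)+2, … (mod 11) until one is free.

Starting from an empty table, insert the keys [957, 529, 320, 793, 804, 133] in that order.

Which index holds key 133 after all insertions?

957: h=7 => slot 7
529: h=5 => slot 5
320: h=5, probe 5,6 => slot 6
793: h=5, probe 5,6,7,8 => slot 8
804: h=5, probe 5,6,7,8,9 => slot 9
133: h=5, probe 5,6,7,8,9,10 => slot 10
Table: [_, _, _, _, _, 529, 320, 957, 793, 804, 133]

10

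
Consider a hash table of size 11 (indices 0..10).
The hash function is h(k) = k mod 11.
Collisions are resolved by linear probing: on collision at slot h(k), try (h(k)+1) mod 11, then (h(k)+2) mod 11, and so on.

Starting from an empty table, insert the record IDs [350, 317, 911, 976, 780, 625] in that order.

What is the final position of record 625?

Insert 350: h=9, slot 9 empty → index 9.
Insert 317: h=9, slot 9 occupied → index 10.
Insert 911: h=9, slots 9,10 occupied → index 0.
Insert 976: h=8, slot 8 empty → index 8.
Insert 780: h=10, slots 10,0 occupied → index 1.
Insert 625: h=9, slots 9,10,0,1 occupied → index 2.
Table: [911, 780, 625, —, —, —, —, —, 976, 350, 317]

2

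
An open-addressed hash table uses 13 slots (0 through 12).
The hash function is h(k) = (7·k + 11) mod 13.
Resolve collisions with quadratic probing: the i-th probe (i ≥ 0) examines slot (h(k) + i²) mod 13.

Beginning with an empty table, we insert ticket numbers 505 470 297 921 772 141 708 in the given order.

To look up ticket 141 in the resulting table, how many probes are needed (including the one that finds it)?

4

Insert 505: h=10, slot 10 empty => index 10.
Insert 470: h=12, slot 12 empty => index 12.
Insert 297: h=10, slot 10 occupied => index 11.
Insert 921: h=10, slots 10,11 occupied => index 1.
Insert 772: h=7, slot 7 empty => index 7.
Insert 141: h=10, slots 10,11,1 occupied => index 6.
Insert 708: h=1, slot 1 occupied => index 2.
Table: [∅, 921, 708, ∅, ∅, ∅, 141, 772, ∅, ∅, 505, 297, 470]
Lookup 141: h=10, probe 10,11,1,6 → found at 6.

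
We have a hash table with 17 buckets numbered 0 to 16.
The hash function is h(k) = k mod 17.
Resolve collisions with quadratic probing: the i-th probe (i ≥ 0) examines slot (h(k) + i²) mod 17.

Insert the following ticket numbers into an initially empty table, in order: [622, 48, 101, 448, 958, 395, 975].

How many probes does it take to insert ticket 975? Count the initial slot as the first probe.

4

622 hashes to 10; slot 10 is free => place at 10.
48 hashes to 14; slot 14 is free => place at 14.
101 hashes to 16; slot 16 is free => place at 16.
448 hashes to 6; slot 6 is free => place at 6.
958 hashes to 6; 6 taken => place at 7.
395 hashes to 4; slot 4 is free => place at 4.
975 hashes to 6; 6,7,10 taken => place at 15.
Table: [∅, ∅, ∅, ∅, 395, ∅, 448, 958, ∅, ∅, 622, ∅, ∅, ∅, 48, 975, 101]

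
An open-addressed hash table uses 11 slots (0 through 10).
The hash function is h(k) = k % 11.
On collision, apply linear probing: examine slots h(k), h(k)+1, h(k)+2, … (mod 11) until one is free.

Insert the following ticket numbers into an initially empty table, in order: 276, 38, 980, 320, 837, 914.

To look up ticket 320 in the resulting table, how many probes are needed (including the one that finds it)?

276: h=1 => slot 1
38: h=5 => slot 5
980: h=1, probe 1,2 => slot 2
320: h=1, probe 1,2,3 => slot 3
837: h=1, probe 1,2,3,4 => slot 4
914: h=1, probe 1,2,3,4,5,6 => slot 6
Table: [-, 276, 980, 320, 837, 38, 914, -, -, -, -]
Lookup 320: h=1, probe 1,2,3 → found at 3.

3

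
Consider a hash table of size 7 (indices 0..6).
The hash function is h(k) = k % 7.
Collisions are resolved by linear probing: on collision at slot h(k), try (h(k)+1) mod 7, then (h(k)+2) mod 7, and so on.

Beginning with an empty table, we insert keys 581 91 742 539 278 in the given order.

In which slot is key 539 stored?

581 hashes to 0; slot 0 is free -> place at 0.
91 hashes to 0; 0 taken -> place at 1.
742 hashes to 0; 0,1 taken -> place at 2.
539 hashes to 0; 0,1,2 taken -> place at 3.
278 hashes to 5; slot 5 is free -> place at 5.
Table: [581, 91, 742, 539, ∅, 278, ∅]

3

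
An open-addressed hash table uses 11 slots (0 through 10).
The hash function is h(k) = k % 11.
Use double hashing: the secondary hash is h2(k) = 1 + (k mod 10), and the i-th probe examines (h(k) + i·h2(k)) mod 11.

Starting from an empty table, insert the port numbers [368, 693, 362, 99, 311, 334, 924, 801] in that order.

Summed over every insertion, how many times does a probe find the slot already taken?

10

368: h=5 → slot 5
693: h=0 → slot 0
362: h=10 → slot 10
99: h=0, h2=10, probe 0,10,9 → slot 9
311: h=3 → slot 3
334: h=4 → slot 4
924: h=0, h2=5, probe 0,5,10,4,9,3,8 → slot 8
801: h=9, h2=2, probe 9,0,2 → slot 2
Table: [693, ., 801, 311, 334, 368, ., ., 924, 99, 362]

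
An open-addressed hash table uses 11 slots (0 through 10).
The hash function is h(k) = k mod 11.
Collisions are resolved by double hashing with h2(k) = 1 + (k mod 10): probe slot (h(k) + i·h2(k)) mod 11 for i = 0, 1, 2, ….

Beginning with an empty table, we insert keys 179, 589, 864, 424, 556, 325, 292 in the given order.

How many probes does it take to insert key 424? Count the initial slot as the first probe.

3

Insert 179: h=3, slot 3 empty => index 3.
Insert 589: h=6, slot 6 empty => index 6.
Insert 864: h=6, h2=5, slot 6 occupied => index 0.
Insert 424: h=6, h2=5, slots 6,0 occupied => index 5.
Insert 556: h=6, h2=7, slot 6 occupied => index 2.
Insert 325: h=6, h2=6, slot 6 occupied => index 1.
Insert 292: h=6, h2=3, slot 6 occupied => index 9.
Table: [864, 325, 556, 179, ., 424, 589, ., ., 292, .]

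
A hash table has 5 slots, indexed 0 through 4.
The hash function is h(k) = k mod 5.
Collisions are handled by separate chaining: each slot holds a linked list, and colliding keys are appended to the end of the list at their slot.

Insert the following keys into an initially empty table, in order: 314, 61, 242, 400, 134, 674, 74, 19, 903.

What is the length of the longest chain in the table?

5

314 → bucket 4
61 → bucket 1
242 → bucket 2
400 → bucket 0
134 → bucket 4 (collision)
674 → bucket 4 (collision)
74 → bucket 4 (collision)
19 → bucket 4 (collision)
903 → bucket 3
Final buckets:
0: 400
1: 61
2: 242
3: 903
4: 314 -> 134 -> 674 -> 74 -> 19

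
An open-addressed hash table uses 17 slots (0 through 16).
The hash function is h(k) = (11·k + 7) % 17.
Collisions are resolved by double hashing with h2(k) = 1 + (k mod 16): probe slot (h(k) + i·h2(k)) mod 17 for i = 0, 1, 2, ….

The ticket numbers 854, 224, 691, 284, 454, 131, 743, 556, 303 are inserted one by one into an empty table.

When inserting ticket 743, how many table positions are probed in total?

Insert 854: h=0, slot 0 empty => index 0.
Insert 224: h=6, slot 6 empty => index 6.
Insert 691: h=9, slot 9 empty => index 9.
Insert 284: h=3, slot 3 empty => index 3.
Insert 454: h=3, h2=7, slot 3 occupied => index 10.
Insert 131: h=3, h2=4, slot 3 occupied => index 7.
Insert 743: h=3, h2=8, slot 3 occupied => index 11.
Insert 556: h=3, h2=13, slot 3 occupied => index 16.
Insert 303: h=8, slot 8 empty => index 8.
Table: [854, ∅, ∅, 284, ∅, ∅, 224, 131, 303, 691, 454, 743, ∅, ∅, ∅, ∅, 556]

2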